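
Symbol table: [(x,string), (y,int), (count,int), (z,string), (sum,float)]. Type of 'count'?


Lookup 'count' → type int


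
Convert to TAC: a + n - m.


Break into single-operator statements:
t1 = a + n
t2 = t1 - m


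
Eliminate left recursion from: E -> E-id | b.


Left-recursive alternatives: E-id; non-recursive: b
Introduce E': E -> bE', E' -> -idE' | ε


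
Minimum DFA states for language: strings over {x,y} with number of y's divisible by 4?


Track (count of y) mod 4: states 0..3, accept at 0
Minimal DFA: 4 states


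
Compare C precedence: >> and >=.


'>>' is shift (level 8); '>=' is relational (level 7)
Higher level binds tighter
'>>' has higher precedence than '>='


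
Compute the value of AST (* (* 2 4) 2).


Evaluate inner: (* 2 4) = 8
Evaluate root: (* 8 2) = 16
Result: 16


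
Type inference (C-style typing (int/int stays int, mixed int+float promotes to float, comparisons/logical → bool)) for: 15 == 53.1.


Operand types: int == float
Rule: comparison yields bool
Result type: bool


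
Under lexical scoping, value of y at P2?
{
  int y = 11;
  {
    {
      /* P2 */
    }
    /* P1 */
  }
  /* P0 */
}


P2's block does not declare y; resolves to the enclosing declaration at depth 0
y = 11


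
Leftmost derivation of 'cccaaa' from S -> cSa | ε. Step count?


Derivation: S => cSa => ccSaa => cccSaaa => cccaaa
Steps: 4


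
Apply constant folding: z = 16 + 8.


16 + 8 = 24 at compile time
Optimized: z = 24


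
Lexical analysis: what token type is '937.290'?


Pattern: digits with a decimal point
Type: FLOAT_LITERAL


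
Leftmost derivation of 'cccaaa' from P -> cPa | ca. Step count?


Derivation: P => cPa => ccPaa => cccaaa
Steps: 3


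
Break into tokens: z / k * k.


Scan left to right, longest-match per lexeme
Tokens: ID(z), OP(/), ID(k), OP(*), ID(k)


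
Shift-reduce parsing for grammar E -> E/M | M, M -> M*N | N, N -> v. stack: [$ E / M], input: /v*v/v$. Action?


handle 'E/M' on top; lookahead ∈ FOLLOW(E) = {/, $}
Action: reduce (E -> E/M)


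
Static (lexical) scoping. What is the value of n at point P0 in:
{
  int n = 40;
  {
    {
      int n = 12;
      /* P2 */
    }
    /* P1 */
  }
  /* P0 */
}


n declared in the same block as P0
n = 40


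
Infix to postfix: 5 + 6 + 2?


Left to right (same or higher precedence on left)
Postfix: 5 6 + 2 +


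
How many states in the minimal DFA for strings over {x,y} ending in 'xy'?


Track the longest suffix of input matching a prefix of 'xy': 3 classes (prefixes of length 0..2)
Minimal DFA: 3 states


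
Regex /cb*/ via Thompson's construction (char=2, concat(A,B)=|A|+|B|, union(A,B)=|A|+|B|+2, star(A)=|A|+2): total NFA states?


Syntax tree has 2 char leaf(s), 0 union(s), 1 star(s)
chars contribute 2×2 = 4; each union adds +2; each star adds +2
Total: 4 + 0 + 2 = 6 states


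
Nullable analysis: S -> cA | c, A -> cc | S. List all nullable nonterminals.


A nonterminal is nullable iff some alternative derives ε (directly, or every symbol in it is nullable)
Nullable: {}


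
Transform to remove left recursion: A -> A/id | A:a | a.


Left-recursive alternatives: A/id, A:a; non-recursive: a
Introduce A': A -> aA', A' -> /idA' | :aA' | ε


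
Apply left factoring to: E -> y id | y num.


Common prefix: 'y'
Factored: E -> y E', E' -> id | num


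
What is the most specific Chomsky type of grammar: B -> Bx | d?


Left-linear: every RHS is a terminal or one nonterminal followed by a terminal
Classification: Type 3 (Regular)


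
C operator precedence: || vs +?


'+' is additive (level 9); '||' is logical OR (level 1)
Higher level binds tighter
'+' has higher precedence than '||'


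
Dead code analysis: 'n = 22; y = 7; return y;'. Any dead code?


n is assigned but never read
Dead: 'n = 22'


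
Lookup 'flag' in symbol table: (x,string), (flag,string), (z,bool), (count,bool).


Lookup 'flag' → type string


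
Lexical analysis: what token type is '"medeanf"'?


Pattern: double-quoted sequence
Type: STRING_LITERAL


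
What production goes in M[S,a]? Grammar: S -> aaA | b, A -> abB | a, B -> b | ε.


For [S, a]: 'a' ∈ FIRST(aaA)
Entry: S -> aaA


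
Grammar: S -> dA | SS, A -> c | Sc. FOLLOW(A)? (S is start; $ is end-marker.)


$ ∈ FOLLOW(S). For each A -> αBβ: add FIRST(β)\{ε} to FOLLOW(B); if β nullable, add FOLLOW(A).
FOLLOW(A) = {$, c, d}


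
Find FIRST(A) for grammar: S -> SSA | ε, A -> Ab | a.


Per alternative of A: FIRST(Ab) = {a}; FIRST(a) = {a}
FIRST(A) = {a}


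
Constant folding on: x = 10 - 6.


10 - 6 = 4 at compile time
Optimized: x = 4


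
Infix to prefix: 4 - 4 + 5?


left-to-right (same/higher precedence on left): tree is (+ (- 4 4) 5)
Prefix: + - 4 4 5


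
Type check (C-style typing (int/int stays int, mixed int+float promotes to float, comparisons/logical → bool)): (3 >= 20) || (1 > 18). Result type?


Operand types: bool || bool
Rule: logical operators take bool operands and yield bool
Result type: bool


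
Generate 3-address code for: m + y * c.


Break into single-operator statements:
t1 = y * c
t2 = m + t1


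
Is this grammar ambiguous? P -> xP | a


right-linear, alternatives start with distinct terminals 'x' vs 'a': unique leftmost derivation
Unambiguous


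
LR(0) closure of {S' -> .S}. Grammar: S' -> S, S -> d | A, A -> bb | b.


Start: S' -> .S
For each item with dot before a nonterminal B, add B -> .γ for every B-production
Closure: [S' -> .S, S -> .d, S -> .A, A -> .bb, A -> .b]


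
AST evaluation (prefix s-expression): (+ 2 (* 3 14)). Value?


Evaluate inner: (* 3 14) = 42
Evaluate root: (+ 2 42) = 44
Result: 44


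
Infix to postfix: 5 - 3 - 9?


Left to right (same or higher precedence on left)
Postfix: 5 3 - 9 -


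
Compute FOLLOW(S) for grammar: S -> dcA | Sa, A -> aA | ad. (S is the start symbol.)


$ ∈ FOLLOW(S). For each A -> αBβ: add FIRST(β)\{ε} to FOLLOW(B); if β nullable, add FOLLOW(A).
FOLLOW(S) = {$, a}


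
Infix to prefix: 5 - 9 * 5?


'*' binds tighter: tree is (- 5 (* 9 5))
Prefix: - 5 * 9 5


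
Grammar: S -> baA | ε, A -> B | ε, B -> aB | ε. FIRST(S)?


Per alternative of S: FIRST(baA) = {b}; FIRST(ε) = {ε}
FIRST(S) = {b, ε}


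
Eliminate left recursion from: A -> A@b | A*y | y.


Left-recursive alternatives: A@b, A*y; non-recursive: y
Introduce A': A -> yA', A' -> @bA' | *yA' | ε


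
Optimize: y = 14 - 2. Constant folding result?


14 - 2 = 12 at compile time
Optimized: y = 12


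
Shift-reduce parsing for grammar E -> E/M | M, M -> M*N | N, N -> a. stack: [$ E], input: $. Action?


start symbol E on stack, input exhausted
Action: accept


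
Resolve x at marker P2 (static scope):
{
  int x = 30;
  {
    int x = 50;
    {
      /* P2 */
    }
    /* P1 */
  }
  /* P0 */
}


P2's block does not declare x; resolves to the enclosing declaration at depth 1
x = 50


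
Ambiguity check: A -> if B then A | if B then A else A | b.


dangling else: 'if B then if B then b else b' parses two ways
Ambiguous


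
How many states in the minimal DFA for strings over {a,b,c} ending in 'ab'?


Track the longest suffix of input matching a prefix of 'ab': 3 classes (prefixes of length 0..2)
Minimal DFA: 3 states


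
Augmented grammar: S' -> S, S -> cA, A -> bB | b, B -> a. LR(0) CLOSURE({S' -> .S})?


Start: S' -> .S
For each item with dot before a nonterminal B, add B -> .γ for every B-production
Closure: [S' -> .S, S -> .cA]


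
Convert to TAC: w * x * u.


Break into single-operator statements:
t1 = w * x
t2 = t1 * u


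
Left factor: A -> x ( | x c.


Common prefix: 'x'
Factored: A -> x A', A' -> ( | c


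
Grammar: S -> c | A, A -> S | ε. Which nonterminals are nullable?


A nonterminal is nullable iff some alternative derives ε (directly, or every symbol in it is nullable)
Nullable: {A, S}


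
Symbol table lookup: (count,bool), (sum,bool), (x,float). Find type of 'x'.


Lookup 'x' → type float


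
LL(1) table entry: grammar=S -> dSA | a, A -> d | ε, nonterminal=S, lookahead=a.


For [S, a]: 'a' ∈ FIRST(a)
Entry: S -> a


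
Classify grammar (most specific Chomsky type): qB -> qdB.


LHS has context (more than one symbol) and |LHS| ≤ |RHS|
Classification: Type 1 (Context-Sensitive)


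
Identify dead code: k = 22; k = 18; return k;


first assignment to k is overwritten before any read
Dead: 'k = 22'


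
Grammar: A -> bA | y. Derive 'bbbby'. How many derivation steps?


Derivation: A => bA => bbA => bbbA => bbbbA => bbbby
Steps: 5


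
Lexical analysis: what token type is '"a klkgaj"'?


Pattern: double-quoted sequence
Type: STRING_LITERAL


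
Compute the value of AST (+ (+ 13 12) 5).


Evaluate inner: (+ 13 12) = 25
Evaluate root: (+ 25 5) = 30
Result: 30


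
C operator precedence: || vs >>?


'>>' is shift (level 8); '||' is logical OR (level 1)
Higher level binds tighter
'>>' has higher precedence than '||'


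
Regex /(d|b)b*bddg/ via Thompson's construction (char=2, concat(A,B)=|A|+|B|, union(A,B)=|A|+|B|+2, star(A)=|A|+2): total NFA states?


Syntax tree has 7 char leaf(s), 1 union(s), 1 star(s)
chars contribute 7×2 = 14; each union adds +2; each star adds +2
Total: 14 + 2 + 2 = 18 states


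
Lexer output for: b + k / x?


Scan left to right, longest-match per lexeme
Tokens: ID(b), OP(+), ID(k), OP(/), ID(x)


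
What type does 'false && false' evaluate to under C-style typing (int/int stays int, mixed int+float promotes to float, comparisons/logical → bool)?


Operand types: bool && bool
Rule: logical operators take bool operands and yield bool
Result type: bool


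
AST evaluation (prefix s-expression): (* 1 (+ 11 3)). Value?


Evaluate inner: (+ 11 3) = 14
Evaluate root: (* 1 14) = 14
Result: 14


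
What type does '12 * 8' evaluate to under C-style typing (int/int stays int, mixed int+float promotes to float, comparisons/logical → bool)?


Operand types: int * int
Rule: mixed int/float promotes to float; int/int stays int
Result type: int


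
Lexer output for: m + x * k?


Scan left to right, longest-match per lexeme
Tokens: ID(m), OP(+), ID(x), OP(*), ID(k)


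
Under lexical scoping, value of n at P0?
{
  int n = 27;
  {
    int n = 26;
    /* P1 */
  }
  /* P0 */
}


n declared in the same block as P0
n = 27


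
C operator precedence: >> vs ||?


'>>' is shift (level 8); '||' is logical OR (level 1)
Higher level binds tighter
'>>' has higher precedence than '||'


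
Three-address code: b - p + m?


Break into single-operator statements:
t1 = b - p
t2 = t1 + m


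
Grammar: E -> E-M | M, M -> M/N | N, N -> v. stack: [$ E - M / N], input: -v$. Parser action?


handle 'M/N' on top
Action: reduce (M -> M/N)


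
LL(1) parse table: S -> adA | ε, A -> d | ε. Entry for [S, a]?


For [S, a]: 'a' ∈ FIRST(adA)
Entry: S -> adA


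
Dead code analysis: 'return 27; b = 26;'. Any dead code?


statement follows a return and is unreachable
Dead: 'b = 26'


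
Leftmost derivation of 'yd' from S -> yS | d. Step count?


Derivation: S => yS => yd
Steps: 2


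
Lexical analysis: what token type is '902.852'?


Pattern: digits with a decimal point
Type: FLOAT_LITERAL


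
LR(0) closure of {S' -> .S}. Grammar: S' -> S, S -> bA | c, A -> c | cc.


Start: S' -> .S
For each item with dot before a nonterminal B, add B -> .γ for every B-production
Closure: [S' -> .S, S -> .bA, S -> .c]


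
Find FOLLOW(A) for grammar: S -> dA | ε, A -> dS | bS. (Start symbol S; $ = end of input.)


$ ∈ FOLLOW(S). For each A -> αBβ: add FIRST(β)\{ε} to FOLLOW(B); if β nullable, add FOLLOW(A).
FOLLOW(A) = {$}


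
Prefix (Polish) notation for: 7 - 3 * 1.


'*' binds tighter: tree is (- 7 (* 3 1))
Prefix: - 7 * 3 1


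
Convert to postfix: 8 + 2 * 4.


* has higher precedence, evaluate 2*4 first
Postfix: 8 2 4 * +


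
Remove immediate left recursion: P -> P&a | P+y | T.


Left-recursive alternatives: P&a, P+y; non-recursive: T
Introduce P': P -> TP', P' -> &aP' | +yP' | ε


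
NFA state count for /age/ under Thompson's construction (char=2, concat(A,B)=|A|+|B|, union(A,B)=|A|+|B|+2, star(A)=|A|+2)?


Syntax tree has 3 char leaf(s), 0 union(s), 0 star(s)
chars contribute 3×2 = 6; each union adds +2; each star adds +2
Total: 6 + 0 + 0 = 6 states


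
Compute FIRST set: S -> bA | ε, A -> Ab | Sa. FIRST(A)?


Per alternative of A: FIRST(Ab) = {a, b}; FIRST(Sa) = {a, b}
FIRST(A) = {a, b}


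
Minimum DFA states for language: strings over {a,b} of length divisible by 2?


Track length mod 2: states 0..1, accept at 0
Minimal DFA: 2 states


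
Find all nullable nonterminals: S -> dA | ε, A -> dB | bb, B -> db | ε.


A nonterminal is nullable iff some alternative derives ε (directly, or every symbol in it is nullable)
Nullable: {B, S}


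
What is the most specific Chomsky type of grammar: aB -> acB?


LHS has context (more than one symbol) and |LHS| ≤ |RHS|
Classification: Type 1 (Context-Sensitive)


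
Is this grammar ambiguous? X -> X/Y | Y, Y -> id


precedence layered via separate nonterminal Y: deterministic
Unambiguous


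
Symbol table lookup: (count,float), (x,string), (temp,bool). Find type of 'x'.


Lookup 'x' → type string


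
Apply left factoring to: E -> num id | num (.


Common prefix: 'num'
Factored: E -> num E', E' -> id | (


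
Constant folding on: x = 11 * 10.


11 * 10 = 110 at compile time
Optimized: x = 110


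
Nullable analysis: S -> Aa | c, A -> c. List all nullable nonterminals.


A nonterminal is nullable iff some alternative derives ε (directly, or every symbol in it is nullable)
Nullable: {}


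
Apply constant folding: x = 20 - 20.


20 - 20 = 0 at compile time
Optimized: x = 0


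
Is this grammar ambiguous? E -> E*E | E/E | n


'n*n/n' has two parse trees (no precedence encoded between * and /)
Ambiguous


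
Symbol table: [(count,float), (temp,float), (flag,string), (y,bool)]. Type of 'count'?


Lookup 'count' → type float


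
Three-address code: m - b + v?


Break into single-operator statements:
t1 = m - b
t2 = t1 + v


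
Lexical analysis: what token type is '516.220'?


Pattern: digits with a decimal point
Type: FLOAT_LITERAL


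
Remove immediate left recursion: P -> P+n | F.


Left-recursive alternatives: P+n; non-recursive: F
Introduce P': P -> FP', P' -> +nP' | ε


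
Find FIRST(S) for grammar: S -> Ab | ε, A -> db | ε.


Per alternative of S: FIRST(Ab) = {b, d}; FIRST(ε) = {ε}
FIRST(S) = {b, d, ε}


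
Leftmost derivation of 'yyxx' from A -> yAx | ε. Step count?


Derivation: A => yAx => yyAxx => yyxx
Steps: 3


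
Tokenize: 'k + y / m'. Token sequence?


Scan left to right, longest-match per lexeme
Tokens: ID(k), OP(+), ID(y), OP(/), ID(m)


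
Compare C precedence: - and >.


'-' is additive (level 9); '>' is relational (level 7)
Higher level binds tighter
'-' has higher precedence than '>'


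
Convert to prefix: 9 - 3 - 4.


left-to-right (same/higher precedence on left): tree is (- (- 9 3) 4)
Prefix: - - 9 3 4


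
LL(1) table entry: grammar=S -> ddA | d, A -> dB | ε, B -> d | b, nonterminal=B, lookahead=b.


For [B, b]: 'b' ∈ FIRST(b)
Entry: B -> b


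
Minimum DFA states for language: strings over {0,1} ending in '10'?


Track the longest suffix of input matching a prefix of '10': 3 classes (prefixes of length 0..2)
Minimal DFA: 3 states


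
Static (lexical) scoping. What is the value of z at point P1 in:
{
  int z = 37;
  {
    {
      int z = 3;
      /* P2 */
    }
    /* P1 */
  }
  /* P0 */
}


P1's block does not declare z; resolves to the enclosing declaration at depth 0
z = 37


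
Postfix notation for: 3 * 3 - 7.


Left to right (same or higher precedence on left)
Postfix: 3 3 * 7 -


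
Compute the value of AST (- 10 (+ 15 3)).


Evaluate inner: (+ 15 3) = 18
Evaluate root: (- 10 18) = -8
Result: -8


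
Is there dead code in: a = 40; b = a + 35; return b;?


a is read by b's definition; b is returned
No dead code


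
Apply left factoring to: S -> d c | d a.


Common prefix: 'd'
Factored: S -> d S', S' -> c | a


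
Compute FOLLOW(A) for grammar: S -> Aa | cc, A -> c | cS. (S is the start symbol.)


$ ∈ FOLLOW(S). For each A -> αBβ: add FIRST(β)\{ε} to FOLLOW(B); if β nullable, add FOLLOW(A).
FOLLOW(A) = {a}


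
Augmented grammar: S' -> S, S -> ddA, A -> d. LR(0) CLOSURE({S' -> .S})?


Start: S' -> .S
For each item with dot before a nonterminal B, add B -> .γ for every B-production
Closure: [S' -> .S, S -> .ddA]


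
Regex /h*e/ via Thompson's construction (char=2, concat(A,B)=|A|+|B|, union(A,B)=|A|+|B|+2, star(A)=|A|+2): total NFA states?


Syntax tree has 2 char leaf(s), 0 union(s), 1 star(s)
chars contribute 2×2 = 4; each union adds +2; each star adds +2
Total: 4 + 0 + 2 = 6 states


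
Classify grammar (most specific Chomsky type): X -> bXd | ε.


Single nonterminal LHS, but b^n d^n is not regular
Classification: Type 2 (Context-Free)


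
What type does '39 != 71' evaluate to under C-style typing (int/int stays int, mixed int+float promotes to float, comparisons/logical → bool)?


Operand types: int != int
Rule: comparison yields bool
Result type: bool


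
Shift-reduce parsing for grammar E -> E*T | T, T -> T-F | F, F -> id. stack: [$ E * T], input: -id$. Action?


'-' can extend T; shift to build T -> T-F
Action: shift


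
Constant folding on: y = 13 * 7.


13 * 7 = 91 at compile time
Optimized: y = 91


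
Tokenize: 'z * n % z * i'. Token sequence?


Scan left to right, longest-match per lexeme
Tokens: ID(z), OP(*), ID(n), OP(%), ID(z), OP(*), ID(i)


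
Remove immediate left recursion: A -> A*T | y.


Left-recursive alternatives: A*T; non-recursive: y
Introduce A': A -> yA', A' -> *TA' | ε


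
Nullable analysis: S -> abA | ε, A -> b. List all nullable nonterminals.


A nonterminal is nullable iff some alternative derives ε (directly, or every symbol in it is nullable)
Nullable: {S}


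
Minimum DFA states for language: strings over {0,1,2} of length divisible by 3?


Track length mod 3: states 0..2, accept at 0
Minimal DFA: 3 states


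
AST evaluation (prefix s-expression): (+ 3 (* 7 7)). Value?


Evaluate inner: (* 7 7) = 49
Evaluate root: (+ 3 49) = 52
Result: 52


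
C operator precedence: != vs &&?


'!=' is equality (level 6); '&&' is logical AND (level 2)
Higher level binds tighter
'!=' has higher precedence than '&&'


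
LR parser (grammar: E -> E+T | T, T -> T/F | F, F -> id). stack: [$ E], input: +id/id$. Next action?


shift '+' to continue E -> E+T
Action: shift


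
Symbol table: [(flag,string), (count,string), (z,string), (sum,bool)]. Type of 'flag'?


Lookup 'flag' → type string


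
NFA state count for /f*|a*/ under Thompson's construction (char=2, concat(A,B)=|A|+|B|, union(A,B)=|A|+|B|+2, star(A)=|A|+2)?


Syntax tree has 2 char leaf(s), 1 union(s), 2 star(s)
chars contribute 2×2 = 4; each union adds +2; each star adds +2
Total: 4 + 2 + 4 = 10 states


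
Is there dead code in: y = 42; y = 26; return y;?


first assignment to y is overwritten before any read
Dead: 'y = 42'


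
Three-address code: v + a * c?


Break into single-operator statements:
t1 = a * c
t2 = v + t1


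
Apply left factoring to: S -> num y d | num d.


Common prefix: 'num'
Factored: S -> num S', S' -> y d | d


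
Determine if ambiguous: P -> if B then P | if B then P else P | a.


dangling else: 'if B then if B then a else a' parses two ways
Ambiguous


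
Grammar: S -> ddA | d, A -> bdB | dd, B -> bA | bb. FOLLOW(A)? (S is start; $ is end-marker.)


$ ∈ FOLLOW(S). For each A -> αBβ: add FIRST(β)\{ε} to FOLLOW(B); if β nullable, add FOLLOW(A).
FOLLOW(A) = {$}


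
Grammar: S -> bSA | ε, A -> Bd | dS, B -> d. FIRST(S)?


Per alternative of S: FIRST(bSA) = {b}; FIRST(ε) = {ε}
FIRST(S) = {b, ε}


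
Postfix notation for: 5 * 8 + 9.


Left to right (same or higher precedence on left)
Postfix: 5 8 * 9 +


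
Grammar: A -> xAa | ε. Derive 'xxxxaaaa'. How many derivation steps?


Derivation: A => xAa => xxAaa => xxxAaaa => xxxxAaaaa => xxxxaaaa
Steps: 5


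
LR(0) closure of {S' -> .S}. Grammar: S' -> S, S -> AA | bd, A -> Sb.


Start: S' -> .S
For each item with dot before a nonterminal B, add B -> .γ for every B-production
Closure: [S' -> .S, S -> .AA, S -> .bd, A -> .Sb]


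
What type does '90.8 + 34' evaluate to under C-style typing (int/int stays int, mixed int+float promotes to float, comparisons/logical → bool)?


Operand types: float + int
Rule: mixed int/float promotes to float; int/int stays int
Result type: float


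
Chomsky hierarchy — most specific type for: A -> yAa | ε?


Single nonterminal LHS, but y^n a^n is not regular
Classification: Type 2 (Context-Free)


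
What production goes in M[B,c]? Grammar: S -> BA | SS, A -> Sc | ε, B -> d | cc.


For [B, c]: 'c' ∈ FIRST(cc)
Entry: B -> cc


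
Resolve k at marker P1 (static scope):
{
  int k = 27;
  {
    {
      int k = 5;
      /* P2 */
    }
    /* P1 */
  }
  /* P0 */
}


P1's block does not declare k; resolves to the enclosing declaration at depth 0
k = 27


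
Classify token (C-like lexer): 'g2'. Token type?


Pattern: letter/underscore followed by alphanumerics, not a keyword
Type: IDENTIFIER


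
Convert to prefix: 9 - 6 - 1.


left-to-right (same/higher precedence on left): tree is (- (- 9 6) 1)
Prefix: - - 9 6 1


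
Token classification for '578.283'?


Pattern: digits with a decimal point
Type: FLOAT_LITERAL


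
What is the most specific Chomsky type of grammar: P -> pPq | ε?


Single nonterminal LHS, but p^n q^n is not regular
Classification: Type 2 (Context-Free)


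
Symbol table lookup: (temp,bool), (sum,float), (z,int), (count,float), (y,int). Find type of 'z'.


Lookup 'z' → type int


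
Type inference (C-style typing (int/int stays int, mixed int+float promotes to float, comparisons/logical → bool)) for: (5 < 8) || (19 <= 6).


Operand types: bool || bool
Rule: logical operators take bool operands and yield bool
Result type: bool


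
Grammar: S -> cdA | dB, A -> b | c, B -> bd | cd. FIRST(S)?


Per alternative of S: FIRST(cdA) = {c}; FIRST(dB) = {d}
FIRST(S) = {c, d}


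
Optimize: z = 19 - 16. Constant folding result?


19 - 16 = 3 at compile time
Optimized: z = 3


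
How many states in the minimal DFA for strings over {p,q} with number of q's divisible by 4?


Track (count of q) mod 4: states 0..3, accept at 0
Minimal DFA: 4 states


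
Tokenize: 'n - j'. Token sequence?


Scan left to right, longest-match per lexeme
Tokens: ID(n), OP(-), ID(j)


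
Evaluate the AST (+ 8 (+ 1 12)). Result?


Evaluate inner: (+ 1 12) = 13
Evaluate root: (+ 8 13) = 21
Result: 21


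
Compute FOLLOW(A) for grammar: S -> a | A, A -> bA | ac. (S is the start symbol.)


$ ∈ FOLLOW(S). For each A -> αBβ: add FIRST(β)\{ε} to FOLLOW(B); if β nullable, add FOLLOW(A).
FOLLOW(A) = {$}


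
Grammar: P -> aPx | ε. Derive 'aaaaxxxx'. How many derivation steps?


Derivation: P => aPx => aaPxx => aaaPxxx => aaaaPxxxx => aaaaxxxx
Steps: 5


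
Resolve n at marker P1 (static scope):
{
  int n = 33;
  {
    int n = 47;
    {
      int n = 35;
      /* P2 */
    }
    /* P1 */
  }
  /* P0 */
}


n declared in the same block as P1
n = 47


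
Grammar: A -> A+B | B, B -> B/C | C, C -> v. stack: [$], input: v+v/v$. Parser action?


no handle on stack; shift 'v'
Action: shift


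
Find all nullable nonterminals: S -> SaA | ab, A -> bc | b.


A nonterminal is nullable iff some alternative derives ε (directly, or every symbol in it is nullable)
Nullable: {}


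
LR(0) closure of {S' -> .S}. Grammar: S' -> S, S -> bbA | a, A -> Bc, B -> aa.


Start: S' -> .S
For each item with dot before a nonterminal B, add B -> .γ for every B-production
Closure: [S' -> .S, S -> .bbA, S -> .a]


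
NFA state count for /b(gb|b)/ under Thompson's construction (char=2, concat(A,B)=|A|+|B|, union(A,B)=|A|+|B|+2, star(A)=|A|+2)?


Syntax tree has 4 char leaf(s), 1 union(s), 0 star(s)
chars contribute 4×2 = 8; each union adds +2; each star adds +2
Total: 8 + 2 + 0 = 10 states


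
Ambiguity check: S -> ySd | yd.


balanced y^n…d^n: each string has a unique parse
Unambiguous


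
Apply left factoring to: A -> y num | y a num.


Common prefix: 'y'
Factored: A -> y A', A' -> num | a num


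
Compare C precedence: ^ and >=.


'>=' is relational (level 7); '^' is bitwise XOR (level 4)
Higher level binds tighter
'>=' has higher precedence than '^'


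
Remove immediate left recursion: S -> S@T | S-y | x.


Left-recursive alternatives: S@T, S-y; non-recursive: x
Introduce S': S -> xS', S' -> @TS' | -yS' | ε


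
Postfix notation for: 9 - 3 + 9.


Left to right (same or higher precedence on left)
Postfix: 9 3 - 9 +


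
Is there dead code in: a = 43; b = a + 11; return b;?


a is read by b's definition; b is returned
No dead code


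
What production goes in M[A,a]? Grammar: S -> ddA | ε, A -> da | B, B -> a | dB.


For [A, a]: 'a' ∈ FIRST(B)
Entry: A -> B


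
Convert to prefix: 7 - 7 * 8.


'*' binds tighter: tree is (- 7 (* 7 8))
Prefix: - 7 * 7 8


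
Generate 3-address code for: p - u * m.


Break into single-operator statements:
t1 = u * m
t2 = p - t1


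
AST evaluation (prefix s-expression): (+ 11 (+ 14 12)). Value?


Evaluate inner: (+ 14 12) = 26
Evaluate root: (+ 11 26) = 37
Result: 37


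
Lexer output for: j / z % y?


Scan left to right, longest-match per lexeme
Tokens: ID(j), OP(/), ID(z), OP(%), ID(y)


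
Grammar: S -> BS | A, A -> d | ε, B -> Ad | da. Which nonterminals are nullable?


A nonterminal is nullable iff some alternative derives ε (directly, or every symbol in it is nullable)
Nullable: {A, S}


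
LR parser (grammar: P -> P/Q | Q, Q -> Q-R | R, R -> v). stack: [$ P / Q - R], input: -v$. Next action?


handle 'Q-R' on top
Action: reduce (Q -> Q-R)


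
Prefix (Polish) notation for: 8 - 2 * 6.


'*' binds tighter: tree is (- 8 (* 2 6))
Prefix: - 8 * 2 6


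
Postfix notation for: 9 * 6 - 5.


Left to right (same or higher precedence on left)
Postfix: 9 6 * 5 -


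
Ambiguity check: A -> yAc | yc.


balanced y^n…c^n: each string has a unique parse
Unambiguous


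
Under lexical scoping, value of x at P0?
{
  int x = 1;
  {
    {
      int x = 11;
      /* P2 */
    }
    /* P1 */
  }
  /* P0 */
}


x declared in the same block as P0
x = 1


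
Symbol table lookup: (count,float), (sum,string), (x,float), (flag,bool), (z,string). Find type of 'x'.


Lookup 'x' → type float


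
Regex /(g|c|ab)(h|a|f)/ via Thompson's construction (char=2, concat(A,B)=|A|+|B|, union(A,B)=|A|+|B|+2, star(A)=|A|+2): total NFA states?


Syntax tree has 7 char leaf(s), 4 union(s), 0 star(s)
chars contribute 7×2 = 14; each union adds +2; each star adds +2
Total: 14 + 8 + 0 = 22 states


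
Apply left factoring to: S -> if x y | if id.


Common prefix: 'if'
Factored: S -> if S', S' -> x y | id


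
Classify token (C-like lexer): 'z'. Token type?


Pattern: letter/underscore followed by alphanumerics, not a keyword
Type: IDENTIFIER


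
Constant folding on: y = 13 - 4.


13 - 4 = 9 at compile time
Optimized: y = 9


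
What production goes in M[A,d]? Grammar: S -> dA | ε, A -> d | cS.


For [A, d]: 'd' ∈ FIRST(d)
Entry: A -> d


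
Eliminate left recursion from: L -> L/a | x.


Left-recursive alternatives: L/a; non-recursive: x
Introduce L': L -> xL', L' -> /aL' | ε


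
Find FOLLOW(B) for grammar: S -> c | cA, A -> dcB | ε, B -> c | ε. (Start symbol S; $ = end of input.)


$ ∈ FOLLOW(S). For each A -> αBβ: add FIRST(β)\{ε} to FOLLOW(B); if β nullable, add FOLLOW(A).
FOLLOW(B) = {$}


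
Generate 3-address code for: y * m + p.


Break into single-operator statements:
t1 = y * m
t2 = t1 + p


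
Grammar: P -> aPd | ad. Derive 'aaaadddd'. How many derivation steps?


Derivation: P => aPd => aaPdd => aaaPddd => aaaadddd
Steps: 4


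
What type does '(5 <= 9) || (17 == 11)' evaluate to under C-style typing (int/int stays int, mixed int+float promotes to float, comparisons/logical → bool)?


Operand types: bool || bool
Rule: logical operators take bool operands and yield bool
Result type: bool


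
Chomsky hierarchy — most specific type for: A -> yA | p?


Right-linear: every RHS is a terminal or a terminal followed by one nonterminal
Classification: Type 3 (Regular)


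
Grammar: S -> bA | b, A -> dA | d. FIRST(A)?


Per alternative of A: FIRST(dA) = {d}; FIRST(d) = {d}
FIRST(A) = {d}


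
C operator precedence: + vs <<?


'+' is additive (level 9); '<<' is shift (level 8)
Higher level binds tighter
'+' has higher precedence than '<<'


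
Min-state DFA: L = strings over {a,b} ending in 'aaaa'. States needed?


Track the longest suffix of input matching a prefix of 'aaaa': 5 classes (prefixes of length 0..4)
Minimal DFA: 5 states


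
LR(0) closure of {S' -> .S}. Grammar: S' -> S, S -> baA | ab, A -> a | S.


Start: S' -> .S
For each item with dot before a nonterminal B, add B -> .γ for every B-production
Closure: [S' -> .S, S -> .baA, S -> .ab]


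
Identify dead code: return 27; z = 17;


statement follows a return and is unreachable
Dead: 'z = 17'


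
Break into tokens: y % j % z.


Scan left to right, longest-match per lexeme
Tokens: ID(y), OP(%), ID(j), OP(%), ID(z)


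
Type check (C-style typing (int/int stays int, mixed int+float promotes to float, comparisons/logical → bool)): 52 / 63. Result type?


Operand types: int / int
Rule: mixed int/float promotes to float; int/int stays int
Result type: int


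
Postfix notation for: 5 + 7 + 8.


Left to right (same or higher precedence on left)
Postfix: 5 7 + 8 +


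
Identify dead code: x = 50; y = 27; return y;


x is assigned but never read
Dead: 'x = 50'


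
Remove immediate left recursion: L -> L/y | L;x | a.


Left-recursive alternatives: L/y, L;x; non-recursive: a
Introduce L': L -> aL', L' -> /yL' | ;xL' | ε


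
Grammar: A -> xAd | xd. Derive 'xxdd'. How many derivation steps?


Derivation: A => xAd => xxdd
Steps: 2


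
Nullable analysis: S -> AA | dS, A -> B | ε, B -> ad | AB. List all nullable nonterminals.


A nonterminal is nullable iff some alternative derives ε (directly, or every symbol in it is nullable)
Nullable: {A, S}


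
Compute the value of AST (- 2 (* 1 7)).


Evaluate inner: (* 1 7) = 7
Evaluate root: (- 2 7) = -5
Result: -5


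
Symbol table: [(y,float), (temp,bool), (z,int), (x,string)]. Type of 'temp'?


Lookup 'temp' → type bool


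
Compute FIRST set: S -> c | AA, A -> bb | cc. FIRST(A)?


Per alternative of A: FIRST(bb) = {b}; FIRST(cc) = {c}
FIRST(A) = {b, c}


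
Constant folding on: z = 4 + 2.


4 + 2 = 6 at compile time
Optimized: z = 6


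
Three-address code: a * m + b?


Break into single-operator statements:
t1 = a * m
t2 = t1 + b


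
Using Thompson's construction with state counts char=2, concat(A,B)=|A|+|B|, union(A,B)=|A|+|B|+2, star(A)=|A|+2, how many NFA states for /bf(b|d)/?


Syntax tree has 4 char leaf(s), 1 union(s), 0 star(s)
chars contribute 4×2 = 8; each union adds +2; each star adds +2
Total: 8 + 2 + 0 = 10 states


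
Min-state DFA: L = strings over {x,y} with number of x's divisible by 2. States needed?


Track (count of x) mod 2: states 0..1, accept at 0
Minimal DFA: 2 states


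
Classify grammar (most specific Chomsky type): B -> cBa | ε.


Single nonterminal LHS, but c^n a^n is not regular
Classification: Type 2 (Context-Free)


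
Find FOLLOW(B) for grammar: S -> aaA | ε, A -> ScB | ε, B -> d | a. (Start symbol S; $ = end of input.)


$ ∈ FOLLOW(S). For each A -> αBβ: add FIRST(β)\{ε} to FOLLOW(B); if β nullable, add FOLLOW(A).
FOLLOW(B) = {$, c}


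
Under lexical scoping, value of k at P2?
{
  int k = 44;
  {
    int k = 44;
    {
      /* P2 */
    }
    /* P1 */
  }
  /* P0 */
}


P2's block does not declare k; resolves to the enclosing declaration at depth 1
k = 44


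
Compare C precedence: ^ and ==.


'==' is equality (level 6); '^' is bitwise XOR (level 4)
Higher level binds tighter
'==' has higher precedence than '^'


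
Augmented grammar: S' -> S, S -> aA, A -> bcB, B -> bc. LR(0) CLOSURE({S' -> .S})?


Start: S' -> .S
For each item with dot before a nonterminal B, add B -> .γ for every B-production
Closure: [S' -> .S, S -> .aA]


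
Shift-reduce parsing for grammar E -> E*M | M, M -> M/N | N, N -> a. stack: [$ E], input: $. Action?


start symbol E on stack, input exhausted
Action: accept


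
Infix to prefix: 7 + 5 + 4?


left-to-right (same/higher precedence on left): tree is (+ (+ 7 5) 4)
Prefix: + + 7 5 4


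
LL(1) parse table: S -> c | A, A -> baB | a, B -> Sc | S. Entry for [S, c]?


For [S, c]: 'c' ∈ FIRST(c)
Entry: S -> c


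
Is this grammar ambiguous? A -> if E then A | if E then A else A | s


dangling else: 'if E then if E then s else s' parses two ways
Ambiguous


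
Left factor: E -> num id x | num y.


Common prefix: 'num'
Factored: E -> num E', E' -> id x | y


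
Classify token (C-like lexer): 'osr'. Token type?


Pattern: letter/underscore followed by alphanumerics, not a keyword
Type: IDENTIFIER


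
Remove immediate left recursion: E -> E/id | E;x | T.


Left-recursive alternatives: E/id, E;x; non-recursive: T
Introduce E': E -> TE', E' -> /idE' | ;xE' | ε


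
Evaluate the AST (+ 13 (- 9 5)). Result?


Evaluate inner: (- 9 5) = 4
Evaluate root: (+ 13 4) = 17
Result: 17


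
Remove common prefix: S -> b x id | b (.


Common prefix: 'b'
Factored: S -> b S', S' -> x id | (


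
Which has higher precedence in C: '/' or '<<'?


'/' is multiplicative (level 10); '<<' is shift (level 8)
Higher level binds tighter
'/' has higher precedence than '<<'


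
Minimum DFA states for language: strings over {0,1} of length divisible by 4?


Track length mod 4: states 0..3, accept at 0
Minimal DFA: 4 states


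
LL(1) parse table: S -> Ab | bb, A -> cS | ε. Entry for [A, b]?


For [A, b]: ε is nullable and 'b' ∈ FOLLOW(A)
Entry: A -> ε


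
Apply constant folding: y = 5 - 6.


5 - 6 = -1 at compile time
Optimized: y = -1


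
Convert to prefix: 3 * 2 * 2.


left-to-right (same/higher precedence on left): tree is (* (* 3 2) 2)
Prefix: * * 3 2 2


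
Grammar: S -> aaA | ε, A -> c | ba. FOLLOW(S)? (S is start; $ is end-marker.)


$ ∈ FOLLOW(S). For each A -> αBβ: add FIRST(β)\{ε} to FOLLOW(B); if β nullable, add FOLLOW(A).
FOLLOW(S) = {$}


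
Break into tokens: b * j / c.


Scan left to right, longest-match per lexeme
Tokens: ID(b), OP(*), ID(j), OP(/), ID(c)


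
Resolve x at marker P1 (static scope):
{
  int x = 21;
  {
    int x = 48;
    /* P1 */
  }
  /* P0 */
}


x declared in the same block as P1
x = 48


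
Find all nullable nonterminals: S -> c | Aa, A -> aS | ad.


A nonterminal is nullable iff some alternative derives ε (directly, or every symbol in it is nullable)
Nullable: {}


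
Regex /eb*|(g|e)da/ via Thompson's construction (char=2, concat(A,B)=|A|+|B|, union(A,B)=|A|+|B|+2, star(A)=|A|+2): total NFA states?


Syntax tree has 6 char leaf(s), 2 union(s), 1 star(s)
chars contribute 6×2 = 12; each union adds +2; each star adds +2
Total: 12 + 4 + 2 = 18 states


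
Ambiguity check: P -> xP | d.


right-linear, alternatives start with distinct terminals 'x' vs 'd': unique leftmost derivation
Unambiguous


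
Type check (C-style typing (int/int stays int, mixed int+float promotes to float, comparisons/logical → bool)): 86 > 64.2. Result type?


Operand types: int > float
Rule: comparison yields bool
Result type: bool


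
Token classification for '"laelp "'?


Pattern: double-quoted sequence
Type: STRING_LITERAL


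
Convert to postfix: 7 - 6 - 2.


Left to right (same or higher precedence on left)
Postfix: 7 6 - 2 -


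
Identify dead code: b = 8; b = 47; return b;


first assignment to b is overwritten before any read
Dead: 'b = 8'


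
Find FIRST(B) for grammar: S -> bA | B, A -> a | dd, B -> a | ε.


Per alternative of B: FIRST(a) = {a}; FIRST(ε) = {ε}
FIRST(B) = {a, ε}


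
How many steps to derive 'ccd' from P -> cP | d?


Derivation: P => cP => ccP => ccd
Steps: 3


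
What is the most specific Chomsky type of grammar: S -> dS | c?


Right-linear: every RHS is a terminal or a terminal followed by one nonterminal
Classification: Type 3 (Regular)


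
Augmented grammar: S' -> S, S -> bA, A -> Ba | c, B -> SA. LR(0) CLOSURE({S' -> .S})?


Start: S' -> .S
For each item with dot before a nonterminal B, add B -> .γ for every B-production
Closure: [S' -> .S, S -> .bA]


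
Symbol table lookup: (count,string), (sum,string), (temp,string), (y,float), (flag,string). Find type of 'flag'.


Lookup 'flag' → type string


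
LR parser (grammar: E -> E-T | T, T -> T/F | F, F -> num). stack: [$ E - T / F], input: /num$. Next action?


handle 'T/F' on top
Action: reduce (T -> T/F)


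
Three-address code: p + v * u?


Break into single-operator statements:
t1 = v * u
t2 = p + t1


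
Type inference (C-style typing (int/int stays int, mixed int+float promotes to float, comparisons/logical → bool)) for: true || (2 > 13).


Operand types: bool || bool
Rule: logical operators take bool operands and yield bool
Result type: bool


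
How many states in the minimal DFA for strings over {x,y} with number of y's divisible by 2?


Track (count of y) mod 2: states 0..1, accept at 0
Minimal DFA: 2 states


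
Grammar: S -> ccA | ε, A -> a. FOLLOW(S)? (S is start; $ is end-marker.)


$ ∈ FOLLOW(S). For each A -> αBβ: add FIRST(β)\{ε} to FOLLOW(B); if β nullable, add FOLLOW(A).
FOLLOW(S) = {$}


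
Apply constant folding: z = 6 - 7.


6 - 7 = -1 at compile time
Optimized: z = -1


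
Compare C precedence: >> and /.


'/' is multiplicative (level 10); '>>' is shift (level 8)
Higher level binds tighter
'/' has higher precedence than '>>'


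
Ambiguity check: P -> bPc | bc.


balanced b^n…c^n: each string has a unique parse
Unambiguous


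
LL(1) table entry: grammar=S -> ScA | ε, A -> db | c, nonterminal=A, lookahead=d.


For [A, d]: 'd' ∈ FIRST(db)
Entry: A -> db


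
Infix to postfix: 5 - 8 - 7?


Left to right (same or higher precedence on left)
Postfix: 5 8 - 7 -


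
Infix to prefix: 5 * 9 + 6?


left-to-right (same/higher precedence on left): tree is (+ (* 5 9) 6)
Prefix: + * 5 9 6


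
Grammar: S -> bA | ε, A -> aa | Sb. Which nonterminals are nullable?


A nonterminal is nullable iff some alternative derives ε (directly, or every symbol in it is nullable)
Nullable: {S}
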